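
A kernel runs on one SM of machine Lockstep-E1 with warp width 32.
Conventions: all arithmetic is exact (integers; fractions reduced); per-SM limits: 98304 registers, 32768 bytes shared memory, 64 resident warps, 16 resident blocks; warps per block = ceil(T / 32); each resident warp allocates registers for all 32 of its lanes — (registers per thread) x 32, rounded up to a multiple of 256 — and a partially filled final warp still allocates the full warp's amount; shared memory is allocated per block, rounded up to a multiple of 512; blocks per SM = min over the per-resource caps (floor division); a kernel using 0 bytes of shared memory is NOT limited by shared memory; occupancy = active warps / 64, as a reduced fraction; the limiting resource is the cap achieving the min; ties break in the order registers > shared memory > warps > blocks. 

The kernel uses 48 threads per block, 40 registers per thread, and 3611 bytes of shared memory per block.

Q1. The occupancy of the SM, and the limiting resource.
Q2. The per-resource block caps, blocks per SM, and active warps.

Answer: occupancy 1/4, limited by shared memory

registers: 38 blocks
shared memory: 8 blocks
warps: 32 blocks
blocks: 16 blocks

Answer: 8 blocks, 16 active warps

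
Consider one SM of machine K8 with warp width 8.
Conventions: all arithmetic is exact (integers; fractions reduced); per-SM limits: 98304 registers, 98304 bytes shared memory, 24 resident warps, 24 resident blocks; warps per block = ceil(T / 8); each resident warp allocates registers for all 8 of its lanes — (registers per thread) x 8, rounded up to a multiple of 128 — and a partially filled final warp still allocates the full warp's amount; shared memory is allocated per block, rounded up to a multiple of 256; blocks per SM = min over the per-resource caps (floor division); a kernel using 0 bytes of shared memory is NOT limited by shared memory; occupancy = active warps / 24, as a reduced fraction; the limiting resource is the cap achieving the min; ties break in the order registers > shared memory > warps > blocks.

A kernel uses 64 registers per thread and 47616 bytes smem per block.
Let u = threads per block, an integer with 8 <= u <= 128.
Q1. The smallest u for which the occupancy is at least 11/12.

Answer: u = 81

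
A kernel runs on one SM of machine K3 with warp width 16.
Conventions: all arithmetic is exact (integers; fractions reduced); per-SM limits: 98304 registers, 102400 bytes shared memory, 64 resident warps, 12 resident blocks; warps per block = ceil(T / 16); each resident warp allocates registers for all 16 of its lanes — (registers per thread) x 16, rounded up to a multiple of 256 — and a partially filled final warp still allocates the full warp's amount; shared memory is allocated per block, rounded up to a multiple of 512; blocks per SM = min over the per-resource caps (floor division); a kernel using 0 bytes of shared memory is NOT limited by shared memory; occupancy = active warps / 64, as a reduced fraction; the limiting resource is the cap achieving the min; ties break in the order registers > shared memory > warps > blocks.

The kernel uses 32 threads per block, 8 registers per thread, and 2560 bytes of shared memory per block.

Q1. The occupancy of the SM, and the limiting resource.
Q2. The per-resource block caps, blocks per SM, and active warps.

Answer: occupancy 3/8, limited by blocks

registers: 192 blocks
shared memory: 40 blocks
warps: 32 blocks
blocks: 12 blocks

Answer: 12 blocks, 24 active warps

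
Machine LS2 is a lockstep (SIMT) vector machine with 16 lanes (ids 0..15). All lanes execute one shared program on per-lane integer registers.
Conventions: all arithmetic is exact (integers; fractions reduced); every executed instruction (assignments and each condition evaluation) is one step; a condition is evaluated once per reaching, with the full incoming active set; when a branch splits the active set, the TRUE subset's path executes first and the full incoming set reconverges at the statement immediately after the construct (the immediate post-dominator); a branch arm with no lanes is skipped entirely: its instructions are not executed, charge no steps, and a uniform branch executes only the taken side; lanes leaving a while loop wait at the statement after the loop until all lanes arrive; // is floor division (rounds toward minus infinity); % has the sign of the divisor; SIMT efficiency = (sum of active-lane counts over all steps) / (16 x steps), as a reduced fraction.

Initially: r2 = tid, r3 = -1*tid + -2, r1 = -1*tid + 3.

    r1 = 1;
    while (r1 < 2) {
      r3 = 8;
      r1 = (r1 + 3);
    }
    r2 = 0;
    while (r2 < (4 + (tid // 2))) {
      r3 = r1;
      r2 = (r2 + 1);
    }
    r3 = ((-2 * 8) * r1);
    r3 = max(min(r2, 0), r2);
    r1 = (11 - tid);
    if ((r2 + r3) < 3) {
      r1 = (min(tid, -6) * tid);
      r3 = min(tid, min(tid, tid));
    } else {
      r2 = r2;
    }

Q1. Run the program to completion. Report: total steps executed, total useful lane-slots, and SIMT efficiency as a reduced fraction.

Answer: 45 steps, 552 useful, 23/30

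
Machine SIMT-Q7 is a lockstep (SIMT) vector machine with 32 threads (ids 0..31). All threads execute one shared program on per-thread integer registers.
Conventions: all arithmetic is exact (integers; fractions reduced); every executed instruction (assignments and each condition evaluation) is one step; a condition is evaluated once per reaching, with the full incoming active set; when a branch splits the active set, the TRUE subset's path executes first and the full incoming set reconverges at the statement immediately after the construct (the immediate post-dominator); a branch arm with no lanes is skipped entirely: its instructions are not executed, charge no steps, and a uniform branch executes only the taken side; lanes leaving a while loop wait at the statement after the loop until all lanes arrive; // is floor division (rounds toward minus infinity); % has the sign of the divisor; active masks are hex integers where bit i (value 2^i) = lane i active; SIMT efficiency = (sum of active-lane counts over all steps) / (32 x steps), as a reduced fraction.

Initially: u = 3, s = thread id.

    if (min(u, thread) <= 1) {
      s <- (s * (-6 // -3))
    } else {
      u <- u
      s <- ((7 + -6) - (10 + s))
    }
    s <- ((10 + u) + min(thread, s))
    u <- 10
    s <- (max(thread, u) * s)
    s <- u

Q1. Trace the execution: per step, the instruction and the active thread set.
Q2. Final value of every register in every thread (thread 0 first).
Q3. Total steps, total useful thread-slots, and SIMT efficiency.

step 0: eval (min(u, thread) <= 1)   0xffffffff
step 1: s <- (s * (-6 // -3))        0x00000003
step 2: u <- u                       0xfffffffc
step 3: s <- ((7 + -6) - (10 + s))   0xfffffffc
step 4: s <- ((10 + u) + min(thread, s)) 0xffffffff
step 5: u <- 10                      0xffffffff
step 6: s <- (max(thread, u) * s)    0xffffffff
step 7: s <- u                       0xffffffff

Answer: 8 steps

u: 10,10,10,10,10,10,10,10,10,10,10,10,10,10,10,10,10,10,10,10,10,10,10,10,10,10,10,10,10,10,10,10
s: 10,10,10,10,10,10,10,10,10,10,10,10,10,10,10,10,10,10,10,10,10,10,10,10,10,10,10,10,10,10,10,10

steps = 8; useful = 222; efficiency = 222/256 = 111/128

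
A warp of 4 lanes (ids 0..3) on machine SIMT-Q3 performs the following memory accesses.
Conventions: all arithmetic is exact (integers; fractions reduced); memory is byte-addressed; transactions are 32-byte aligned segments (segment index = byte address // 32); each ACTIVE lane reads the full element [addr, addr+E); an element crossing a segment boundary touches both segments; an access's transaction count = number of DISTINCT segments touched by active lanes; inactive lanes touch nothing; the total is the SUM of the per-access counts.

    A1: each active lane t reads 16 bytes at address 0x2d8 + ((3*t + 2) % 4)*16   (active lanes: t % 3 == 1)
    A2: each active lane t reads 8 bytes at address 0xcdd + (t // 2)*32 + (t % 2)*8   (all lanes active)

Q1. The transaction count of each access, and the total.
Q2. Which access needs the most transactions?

A1: 1 transaction
A2: 3 transactions

Answer: 1,3; total 4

Answer: A2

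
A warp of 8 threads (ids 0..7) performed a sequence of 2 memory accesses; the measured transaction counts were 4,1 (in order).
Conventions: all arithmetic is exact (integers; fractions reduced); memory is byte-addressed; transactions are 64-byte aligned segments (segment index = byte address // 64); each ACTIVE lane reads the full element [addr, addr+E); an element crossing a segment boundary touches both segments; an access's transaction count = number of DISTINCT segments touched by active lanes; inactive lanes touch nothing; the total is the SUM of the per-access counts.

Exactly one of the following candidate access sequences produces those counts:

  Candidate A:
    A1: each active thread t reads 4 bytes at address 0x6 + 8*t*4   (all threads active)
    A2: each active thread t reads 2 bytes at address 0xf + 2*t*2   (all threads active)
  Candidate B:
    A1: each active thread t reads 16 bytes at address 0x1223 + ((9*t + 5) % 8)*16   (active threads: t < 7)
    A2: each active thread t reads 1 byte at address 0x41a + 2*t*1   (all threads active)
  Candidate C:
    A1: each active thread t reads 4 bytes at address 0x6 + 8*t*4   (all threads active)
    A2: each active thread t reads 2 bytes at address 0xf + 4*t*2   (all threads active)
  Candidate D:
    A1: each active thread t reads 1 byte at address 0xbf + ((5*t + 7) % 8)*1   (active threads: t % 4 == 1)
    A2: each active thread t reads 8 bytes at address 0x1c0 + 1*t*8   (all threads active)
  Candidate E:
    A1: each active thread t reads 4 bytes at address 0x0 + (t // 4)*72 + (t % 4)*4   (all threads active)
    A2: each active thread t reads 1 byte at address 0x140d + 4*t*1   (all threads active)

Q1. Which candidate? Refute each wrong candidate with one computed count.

B: A1 gives 3 transactions, not 4
C: A2 gives 2 transactions, not 1
D: A1 gives 2 transactions, not 4
E: A1 gives 2 transactions, not 4
A: all counts match (4,1)

Answer: A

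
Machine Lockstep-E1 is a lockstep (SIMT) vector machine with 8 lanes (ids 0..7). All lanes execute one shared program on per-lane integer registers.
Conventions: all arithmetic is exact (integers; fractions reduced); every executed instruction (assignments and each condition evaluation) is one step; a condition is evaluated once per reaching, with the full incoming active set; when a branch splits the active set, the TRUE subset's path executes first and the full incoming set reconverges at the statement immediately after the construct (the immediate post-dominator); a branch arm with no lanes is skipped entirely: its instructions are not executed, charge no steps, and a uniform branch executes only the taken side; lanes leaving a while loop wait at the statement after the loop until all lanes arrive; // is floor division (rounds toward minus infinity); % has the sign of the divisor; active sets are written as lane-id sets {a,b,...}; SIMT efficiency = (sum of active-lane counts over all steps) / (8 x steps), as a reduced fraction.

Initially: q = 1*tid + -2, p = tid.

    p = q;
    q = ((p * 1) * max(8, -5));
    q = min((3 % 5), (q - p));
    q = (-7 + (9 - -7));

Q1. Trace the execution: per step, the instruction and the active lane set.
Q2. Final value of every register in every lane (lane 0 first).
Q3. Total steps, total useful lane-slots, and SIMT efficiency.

step 0: p <- q                       {0,1,2,3,4,5,6,7}
step 1: q <- ((p * 1) * max(8, -5))  {0,1,2,3,4,5,6,7}
step 2: q <- min((3 % 5), (q - p))   {0,1,2,3,4,5,6,7}
step 3: q <- (-7 + (9 - -7))         {0,1,2,3,4,5,6,7}

Answer: 4 steps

q: 9,9,9,9,9,9,9,9
p: -2,-1,0,1,2,3,4,5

steps = 4; useful = 32; efficiency = 32/32 = 1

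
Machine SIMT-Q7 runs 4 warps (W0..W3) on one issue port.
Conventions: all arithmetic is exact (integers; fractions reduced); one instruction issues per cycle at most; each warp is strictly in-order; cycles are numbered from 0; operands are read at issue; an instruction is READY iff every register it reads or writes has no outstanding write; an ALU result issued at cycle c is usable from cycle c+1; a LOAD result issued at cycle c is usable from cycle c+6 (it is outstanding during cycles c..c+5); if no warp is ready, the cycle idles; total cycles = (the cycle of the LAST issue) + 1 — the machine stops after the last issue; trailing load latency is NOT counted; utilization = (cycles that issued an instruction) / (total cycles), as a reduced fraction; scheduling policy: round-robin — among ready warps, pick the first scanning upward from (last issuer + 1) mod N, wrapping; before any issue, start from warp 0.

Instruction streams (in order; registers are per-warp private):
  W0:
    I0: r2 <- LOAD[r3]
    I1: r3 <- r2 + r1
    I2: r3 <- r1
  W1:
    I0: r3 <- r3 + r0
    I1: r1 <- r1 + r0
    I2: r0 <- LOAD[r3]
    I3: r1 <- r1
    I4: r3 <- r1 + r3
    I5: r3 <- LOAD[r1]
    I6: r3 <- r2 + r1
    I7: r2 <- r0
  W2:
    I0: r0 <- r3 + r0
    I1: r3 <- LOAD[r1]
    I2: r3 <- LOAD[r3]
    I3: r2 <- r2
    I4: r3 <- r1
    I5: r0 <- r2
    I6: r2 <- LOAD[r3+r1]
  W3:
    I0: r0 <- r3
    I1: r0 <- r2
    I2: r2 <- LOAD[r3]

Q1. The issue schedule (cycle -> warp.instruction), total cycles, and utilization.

cycle 0: W0.I0
cycle 1: W1.I0
cycle 2: W2.I0
cycle 3: W3.I0
cycle 4: W1.I1
cycle 5: W2.I1
cycle 6: W3.I1
cycle 7: W0.I1
cycle 8: W1.I2
cycle 9: W3.I2
cycle 10: W0.I2
cycle 11: W1.I3
cycle 12: W2.I2
cycle 13: W1.I4
cycle 14: W2.I3
cycle 15: W1.I5
cycle 16: idle
cycle 17: idle
cycle 18: W2.I4
cycle 19: W2.I5
cycle 20: W2.I6
cycle 21: W1.I6
cycle 22: W1.I7

Answer: 23 cycles, utilization 21/23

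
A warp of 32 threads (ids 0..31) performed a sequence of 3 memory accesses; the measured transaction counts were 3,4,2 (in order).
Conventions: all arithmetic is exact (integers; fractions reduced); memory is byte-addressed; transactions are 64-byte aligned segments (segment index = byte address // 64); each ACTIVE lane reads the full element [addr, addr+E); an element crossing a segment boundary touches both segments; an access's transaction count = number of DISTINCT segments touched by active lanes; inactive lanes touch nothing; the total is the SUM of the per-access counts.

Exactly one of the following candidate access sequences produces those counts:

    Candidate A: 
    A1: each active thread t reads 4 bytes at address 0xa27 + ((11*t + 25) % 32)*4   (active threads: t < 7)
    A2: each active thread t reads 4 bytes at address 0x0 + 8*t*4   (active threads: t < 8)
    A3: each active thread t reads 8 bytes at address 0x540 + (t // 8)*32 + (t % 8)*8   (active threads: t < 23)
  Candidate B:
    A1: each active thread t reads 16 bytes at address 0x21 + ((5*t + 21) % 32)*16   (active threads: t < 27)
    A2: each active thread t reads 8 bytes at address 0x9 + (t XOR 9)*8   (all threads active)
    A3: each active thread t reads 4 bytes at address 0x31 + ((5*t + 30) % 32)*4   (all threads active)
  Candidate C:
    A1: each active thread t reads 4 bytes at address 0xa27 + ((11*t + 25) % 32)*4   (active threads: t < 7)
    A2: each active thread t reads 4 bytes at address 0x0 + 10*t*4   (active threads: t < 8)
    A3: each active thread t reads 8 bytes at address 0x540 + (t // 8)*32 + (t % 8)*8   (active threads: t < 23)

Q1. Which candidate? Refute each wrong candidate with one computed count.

B: A1 gives 9 transactions, not 3
C: A2 gives 5 transactions, not 4
A: all counts match (3,4,2)

Answer: A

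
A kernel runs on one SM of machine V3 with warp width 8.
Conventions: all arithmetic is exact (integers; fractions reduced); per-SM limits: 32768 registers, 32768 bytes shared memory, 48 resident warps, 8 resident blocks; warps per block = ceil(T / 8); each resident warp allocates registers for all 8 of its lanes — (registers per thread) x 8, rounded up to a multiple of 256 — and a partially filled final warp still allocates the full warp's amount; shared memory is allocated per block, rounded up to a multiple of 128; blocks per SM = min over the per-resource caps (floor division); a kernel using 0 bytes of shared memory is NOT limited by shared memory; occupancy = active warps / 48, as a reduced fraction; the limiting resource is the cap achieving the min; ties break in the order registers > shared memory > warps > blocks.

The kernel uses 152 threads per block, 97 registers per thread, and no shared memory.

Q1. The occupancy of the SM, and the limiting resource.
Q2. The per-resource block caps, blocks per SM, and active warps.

Answer: occupancy 19/48, limited by registers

registers: 1 block
shared memory: no limit (kernel uses none)
warps: 2 blocks
blocks: 8 blocks

Answer: 1 block, 19 active warps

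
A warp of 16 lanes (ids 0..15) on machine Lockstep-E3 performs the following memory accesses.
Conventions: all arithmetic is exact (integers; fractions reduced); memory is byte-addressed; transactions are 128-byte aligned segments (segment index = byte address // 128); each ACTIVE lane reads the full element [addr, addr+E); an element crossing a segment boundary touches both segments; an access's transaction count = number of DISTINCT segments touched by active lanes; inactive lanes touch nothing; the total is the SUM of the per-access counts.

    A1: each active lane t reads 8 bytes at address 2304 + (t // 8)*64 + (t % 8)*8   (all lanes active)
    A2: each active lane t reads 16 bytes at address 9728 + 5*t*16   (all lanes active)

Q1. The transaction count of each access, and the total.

A1: 1 transaction
A2: 10 transactions

Answer: 1,10; total 11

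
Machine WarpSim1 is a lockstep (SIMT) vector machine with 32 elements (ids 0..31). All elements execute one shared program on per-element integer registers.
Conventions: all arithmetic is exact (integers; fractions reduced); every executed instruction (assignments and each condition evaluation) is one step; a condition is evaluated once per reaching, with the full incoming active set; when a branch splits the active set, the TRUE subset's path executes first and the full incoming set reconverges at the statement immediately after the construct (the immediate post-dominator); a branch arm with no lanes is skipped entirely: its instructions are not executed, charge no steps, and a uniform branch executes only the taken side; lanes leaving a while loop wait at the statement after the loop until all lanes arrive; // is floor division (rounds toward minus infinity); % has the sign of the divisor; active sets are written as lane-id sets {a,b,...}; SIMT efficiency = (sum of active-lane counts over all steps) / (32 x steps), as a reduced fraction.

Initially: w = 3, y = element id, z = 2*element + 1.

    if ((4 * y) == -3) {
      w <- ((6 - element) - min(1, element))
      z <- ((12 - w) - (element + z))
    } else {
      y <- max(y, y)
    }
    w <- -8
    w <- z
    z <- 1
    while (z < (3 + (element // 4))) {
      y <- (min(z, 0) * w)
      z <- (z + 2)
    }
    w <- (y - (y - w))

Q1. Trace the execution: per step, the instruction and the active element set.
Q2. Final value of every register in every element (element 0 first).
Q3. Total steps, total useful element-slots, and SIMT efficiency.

step 0: eval ((4 * y) == -3)         {0,1,2,3,4,5,6,7,8,9,10,11,12,13,14,15,16,17,18,19,20,21,22,23,24,25,26,27,28,29,30,31}
step 1: y <- max(y, y)               {0,1,2,3,4,5,6,7,8,9,10,11,12,13,14,15,16,17,18,19,20,21,22,23,24,25,26,27,28,29,30,31}
step 2: w <- -8                      {0,1,2,3,4,5,6,7,8,9,10,11,12,13,14,15,16,17,18,19,20,21,22,23,24,25,26,27,28,29,30,31}
step 3: w <- z                       {0,1,2,3,4,5,6,7,8,9,10,11,12,13,14,15,16,17,18,19,20,21,22,23,24,25,26,27,28,29,30,31}
step 4: z <- 1                       {0,1,2,3,4,5,6,7,8,9,10,11,12,13,14,15,16,17,18,19,20,21,22,23,24,25,26,27,28,29,30,31}
step 5: eval (z < (3 + (element // 4))) {0,1,2,3,4,5,6,7,8,9,10,11,12,13,14,15,16,17,18,19,20,21,22,23,24,25,26,27,28,29,30,31}
step 6: y <- (min(z, 0) * w)         {0,1,2,3,4,5,6,7,8,9,10,11,12,13,14,15,16,17,18,19,20,21,22,23,24,25,26,27,28,29,30,31}
step 7: z <- (z + 2)                 {0,1,2,3,4,5,6,7,8,9,10,11,12,13,14,15,16,17,18,19,20,21,22,23,24,25,26,27,28,29,30,31}
step 8: eval (z < (3 + (element // 4))) {0,1,2,3,4,5,6,7,8,9,10,11,12,13,14,15,16,17,18,19,20,21,22,23,24,25,26,27,28,29,30,31}
step 9: y <- (min(z, 0) * w)         {4,5,6,7,8,9,10,11,12,13,14,15,16,17,18,19,20,21,22,23,24,25,26,27,28,29,30,31}
step 10: z <- (z + 2)                 {4,5,6,7,8,9,10,11,12,13,14,15,16,17,18,19,20,21,22,23,24,25,26,27,28,29,30,31}
step 11: eval (z < (3 + (element // 4))) {4,5,6,7,8,9,10,11,12,13,14,15,16,17,18,19,20,21,22,23,24,25,26,27,28,29,30,31}
step 12: y <- (min(z, 0) * w)         {12,13,14,15,16,17,18,19,20,21,22,23,24,25,26,27,28,29,30,31}
step 13: z <- (z + 2)                 {12,13,14,15,16,17,18,19,20,21,22,23,24,25,26,27,28,29,30,31}
step 14: eval (z < (3 + (element // 4))) {12,13,14,15,16,17,18,19,20,21,22,23,24,25,26,27,28,29,30,31}
step 15: y <- (min(z, 0) * w)         {20,21,22,23,24,25,26,27,28,29,30,31}
step 16: z <- (z + 2)                 {20,21,22,23,24,25,26,27,28,29,30,31}
step 17: eval (z < (3 + (element // 4))) {20,21,22,23,24,25,26,27,28,29,30,31}
step 18: y <- (min(z, 0) * w)         {28,29,30,31}
step 19: z <- (z + 2)                 {28,29,30,31}
step 20: eval (z < (3 + (element // 4))) {28,29,30,31}
step 21: w <- (y - (y - w))           {0,1,2,3,4,5,6,7,8,9,10,11,12,13,14,15,16,17,18,19,20,21,22,23,24,25,26,27,28,29,30,31}

Answer: 22 steps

w: 1,3,5,7,9,11,13,15,17,19,21,23,25,27,29,31,33,35,37,39,41,43,45,47,49,51,53,55,57,59,61,63
y: 0,0,0,0,0,0,0,0,0,0,0,0,0,0,0,0,0,0,0,0,0,0,0,0,0,0,0,0,0,0,0,0
z: 3,3,3,3,5,5,5,5,5,5,5,5,7,7,7,7,7,7,7,7,9,9,9,9,9,9,9,9,11,11,11,11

steps = 22; useful = 512; efficiency = 512/704 = 8/11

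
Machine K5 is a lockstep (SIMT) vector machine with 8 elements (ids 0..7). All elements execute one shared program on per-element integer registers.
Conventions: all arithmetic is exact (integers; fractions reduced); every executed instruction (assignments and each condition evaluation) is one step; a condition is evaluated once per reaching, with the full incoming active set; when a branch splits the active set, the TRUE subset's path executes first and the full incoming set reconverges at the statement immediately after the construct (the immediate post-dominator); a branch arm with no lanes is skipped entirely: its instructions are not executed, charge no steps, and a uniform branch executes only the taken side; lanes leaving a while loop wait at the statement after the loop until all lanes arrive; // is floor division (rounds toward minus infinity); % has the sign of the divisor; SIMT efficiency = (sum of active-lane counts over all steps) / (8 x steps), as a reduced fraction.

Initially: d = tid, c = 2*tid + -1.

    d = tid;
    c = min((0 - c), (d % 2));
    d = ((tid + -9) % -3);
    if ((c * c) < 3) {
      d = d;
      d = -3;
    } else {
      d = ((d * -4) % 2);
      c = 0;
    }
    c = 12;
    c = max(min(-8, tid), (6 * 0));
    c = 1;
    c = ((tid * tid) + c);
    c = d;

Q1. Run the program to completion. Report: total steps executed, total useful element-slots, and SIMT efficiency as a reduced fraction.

Answer: 13 steps, 88 useful, 11/13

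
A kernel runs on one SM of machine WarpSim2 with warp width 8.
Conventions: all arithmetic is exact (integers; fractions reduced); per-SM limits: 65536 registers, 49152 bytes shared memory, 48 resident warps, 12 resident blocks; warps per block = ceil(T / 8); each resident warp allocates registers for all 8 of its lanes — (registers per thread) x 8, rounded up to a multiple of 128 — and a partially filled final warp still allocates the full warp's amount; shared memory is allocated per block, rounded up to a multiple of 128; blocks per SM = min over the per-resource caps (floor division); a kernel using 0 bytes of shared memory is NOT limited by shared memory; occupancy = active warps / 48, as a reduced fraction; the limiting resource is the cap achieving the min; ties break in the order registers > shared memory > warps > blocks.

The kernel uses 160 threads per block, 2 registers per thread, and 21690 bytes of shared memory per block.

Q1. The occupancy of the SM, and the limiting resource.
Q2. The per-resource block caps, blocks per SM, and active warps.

Answer: occupancy 5/6, limited by shared memory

registers: 25 blocks
shared memory: 2 blocks
warps: 2 blocks
blocks: 12 blocks

Answer: 2 blocks, 40 active warps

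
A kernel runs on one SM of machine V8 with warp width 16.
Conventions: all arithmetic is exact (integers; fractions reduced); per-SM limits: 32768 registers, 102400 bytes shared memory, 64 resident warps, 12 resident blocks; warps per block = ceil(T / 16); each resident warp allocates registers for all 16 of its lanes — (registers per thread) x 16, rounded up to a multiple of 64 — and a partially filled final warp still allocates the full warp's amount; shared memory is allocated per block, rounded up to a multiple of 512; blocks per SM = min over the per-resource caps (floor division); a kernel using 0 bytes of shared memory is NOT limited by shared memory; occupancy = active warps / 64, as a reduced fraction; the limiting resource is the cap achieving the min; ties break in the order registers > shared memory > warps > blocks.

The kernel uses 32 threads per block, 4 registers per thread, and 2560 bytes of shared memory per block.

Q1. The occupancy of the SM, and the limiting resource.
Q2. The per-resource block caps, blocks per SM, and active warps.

Answer: occupancy 3/8, limited by blocks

registers: 256 blocks
shared memory: 40 blocks
warps: 32 blocks
blocks: 12 blocks

Answer: 12 blocks, 24 active warps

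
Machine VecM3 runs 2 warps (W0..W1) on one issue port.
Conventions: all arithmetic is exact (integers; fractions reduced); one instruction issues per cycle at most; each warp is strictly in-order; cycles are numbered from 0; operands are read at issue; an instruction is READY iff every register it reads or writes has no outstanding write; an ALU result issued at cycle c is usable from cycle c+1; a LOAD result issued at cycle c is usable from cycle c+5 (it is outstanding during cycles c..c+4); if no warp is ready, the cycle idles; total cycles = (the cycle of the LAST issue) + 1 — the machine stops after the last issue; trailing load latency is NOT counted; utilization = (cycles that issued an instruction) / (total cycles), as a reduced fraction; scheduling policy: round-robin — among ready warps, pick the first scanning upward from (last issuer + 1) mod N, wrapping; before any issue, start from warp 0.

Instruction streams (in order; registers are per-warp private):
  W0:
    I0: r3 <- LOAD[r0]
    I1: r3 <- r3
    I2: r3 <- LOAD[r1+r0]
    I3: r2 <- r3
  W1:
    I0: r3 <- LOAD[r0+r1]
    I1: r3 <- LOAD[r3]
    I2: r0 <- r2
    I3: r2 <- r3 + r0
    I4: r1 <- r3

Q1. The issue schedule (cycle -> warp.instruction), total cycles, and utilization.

cycle 0: W0.I0
cycle 1: W1.I0
cycle 2: idle
cycle 3: idle
cycle 4: idle
cycle 5: W0.I1
cycle 6: W1.I1
cycle 7: W0.I2
cycle 8: W1.I2
cycle 9: idle
cycle 10: idle
cycle 11: W1.I3
cycle 12: W0.I3
cycle 13: W1.I4

Answer: 14 cycles, utilization 9/14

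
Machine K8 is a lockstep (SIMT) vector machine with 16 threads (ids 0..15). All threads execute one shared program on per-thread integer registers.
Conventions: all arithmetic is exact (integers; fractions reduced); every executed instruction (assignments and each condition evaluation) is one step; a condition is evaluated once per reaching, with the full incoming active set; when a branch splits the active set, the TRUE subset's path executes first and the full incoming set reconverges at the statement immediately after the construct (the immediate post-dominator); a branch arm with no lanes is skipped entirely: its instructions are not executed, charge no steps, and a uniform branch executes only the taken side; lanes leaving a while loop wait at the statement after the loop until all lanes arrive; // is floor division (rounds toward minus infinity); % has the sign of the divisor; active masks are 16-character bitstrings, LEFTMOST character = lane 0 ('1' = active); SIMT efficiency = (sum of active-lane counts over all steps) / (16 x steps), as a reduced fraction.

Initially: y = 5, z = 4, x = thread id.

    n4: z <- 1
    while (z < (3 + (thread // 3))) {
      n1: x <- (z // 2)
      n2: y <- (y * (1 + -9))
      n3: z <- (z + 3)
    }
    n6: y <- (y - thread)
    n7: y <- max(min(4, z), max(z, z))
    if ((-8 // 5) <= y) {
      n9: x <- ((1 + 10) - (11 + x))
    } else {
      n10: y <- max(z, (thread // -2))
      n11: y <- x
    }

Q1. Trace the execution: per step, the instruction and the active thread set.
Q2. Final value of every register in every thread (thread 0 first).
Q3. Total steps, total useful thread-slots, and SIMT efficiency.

step 0: z <- 1                       1111111111111111
step 1: eval (z < (3 + (thread // 3))) 1111111111111111
step 2: x <- (z // 2)                1111111111111111
step 3: y <- (y * (1 + -9))          1111111111111111
step 4: z <- (z + 3)                 1111111111111111
step 5: eval (z < (3 + (thread // 3))) 1111111111111111
step 6: x <- (z // 2)                0000001111111111
step 7: y <- (y * (1 + -9))          0000001111111111
step 8: z <- (z + 3)                 0000001111111111
step 9: eval (z < (3 + (thread // 3))) 0000001111111111
step 10: x <- (z // 2)                0000000000000001
step 11: y <- (y * (1 + -9))          0000000000000001
step 12: z <- (z + 3)                 0000000000000001
step 13: eval (z < (3 + (thread // 3))) 0000000000000001
step 14: y <- (y - thread)            1111111111111111
step 15: y <- max(min(4, z), max(z, z)) 1111111111111111
step 16: eval ((-8 // 5) <= y)        1111111111111111
step 17: x <- ((1 + 10) - (11 + x))   1111111111111111

Answer: 18 steps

y: 4,4,4,4,4,4,7,7,7,7,7,7,7,7,7,10
z: 4,4,4,4,4,4,7,7,7,7,7,7,7,7,7,10
x: 0,0,0,0,0,0,-2,-2,-2,-2,-2,-2,-2,-2,-2,-3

steps = 18; useful = 204; efficiency = 204/288 = 17/24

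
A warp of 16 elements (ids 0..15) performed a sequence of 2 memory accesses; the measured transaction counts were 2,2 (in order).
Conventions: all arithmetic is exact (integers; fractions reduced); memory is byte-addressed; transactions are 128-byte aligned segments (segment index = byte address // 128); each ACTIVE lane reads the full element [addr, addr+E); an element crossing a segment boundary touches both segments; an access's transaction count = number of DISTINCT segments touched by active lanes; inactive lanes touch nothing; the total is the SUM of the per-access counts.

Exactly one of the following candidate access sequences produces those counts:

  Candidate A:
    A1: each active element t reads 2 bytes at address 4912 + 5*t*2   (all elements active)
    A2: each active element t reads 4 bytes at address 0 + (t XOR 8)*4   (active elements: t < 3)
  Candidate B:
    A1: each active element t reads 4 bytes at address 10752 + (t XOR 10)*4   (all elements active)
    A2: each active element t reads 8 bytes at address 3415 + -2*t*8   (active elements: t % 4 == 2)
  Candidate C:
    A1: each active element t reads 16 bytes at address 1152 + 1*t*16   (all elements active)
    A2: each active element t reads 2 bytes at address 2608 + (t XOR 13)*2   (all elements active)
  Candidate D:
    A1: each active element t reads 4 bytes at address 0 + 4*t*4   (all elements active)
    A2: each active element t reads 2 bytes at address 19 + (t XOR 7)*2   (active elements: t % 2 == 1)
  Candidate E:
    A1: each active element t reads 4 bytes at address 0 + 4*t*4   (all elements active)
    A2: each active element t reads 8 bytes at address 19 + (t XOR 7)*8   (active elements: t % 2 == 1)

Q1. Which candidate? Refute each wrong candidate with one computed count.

A: A2 gives 1 transaction, not 2
B: A1 gives 1 transaction, not 2
C: A2 gives 1 transaction, not 2
D: A2 gives 1 transaction, not 2
E: all counts match (2,2)

Answer: E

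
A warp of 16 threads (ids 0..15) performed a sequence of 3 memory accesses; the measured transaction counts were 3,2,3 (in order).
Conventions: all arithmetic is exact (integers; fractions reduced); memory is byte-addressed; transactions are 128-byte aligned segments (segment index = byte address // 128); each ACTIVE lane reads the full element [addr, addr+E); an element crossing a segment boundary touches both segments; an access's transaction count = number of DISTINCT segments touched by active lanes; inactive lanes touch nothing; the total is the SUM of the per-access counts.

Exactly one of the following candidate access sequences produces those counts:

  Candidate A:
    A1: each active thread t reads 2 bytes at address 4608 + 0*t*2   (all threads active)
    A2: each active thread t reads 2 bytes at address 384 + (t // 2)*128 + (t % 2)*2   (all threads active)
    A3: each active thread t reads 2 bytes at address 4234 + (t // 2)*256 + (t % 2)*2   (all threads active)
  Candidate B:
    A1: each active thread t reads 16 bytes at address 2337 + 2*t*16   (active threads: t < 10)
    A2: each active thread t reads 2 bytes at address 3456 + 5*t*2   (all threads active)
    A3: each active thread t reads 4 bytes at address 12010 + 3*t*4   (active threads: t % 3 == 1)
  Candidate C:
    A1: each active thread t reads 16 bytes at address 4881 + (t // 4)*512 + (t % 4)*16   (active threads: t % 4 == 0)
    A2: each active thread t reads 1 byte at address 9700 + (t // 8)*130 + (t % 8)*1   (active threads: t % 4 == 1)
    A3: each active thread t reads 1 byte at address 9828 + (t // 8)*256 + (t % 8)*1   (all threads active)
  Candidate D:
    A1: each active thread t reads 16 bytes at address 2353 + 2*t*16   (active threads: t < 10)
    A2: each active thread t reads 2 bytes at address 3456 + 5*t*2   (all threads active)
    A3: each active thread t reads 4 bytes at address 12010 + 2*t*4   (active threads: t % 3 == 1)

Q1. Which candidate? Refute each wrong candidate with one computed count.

A: A1 gives 1 transaction, not 3
C: A1 gives 4 transactions, not 3
D: A3 gives 2 transactions, not 3
B: all counts match (3,2,3)

Answer: B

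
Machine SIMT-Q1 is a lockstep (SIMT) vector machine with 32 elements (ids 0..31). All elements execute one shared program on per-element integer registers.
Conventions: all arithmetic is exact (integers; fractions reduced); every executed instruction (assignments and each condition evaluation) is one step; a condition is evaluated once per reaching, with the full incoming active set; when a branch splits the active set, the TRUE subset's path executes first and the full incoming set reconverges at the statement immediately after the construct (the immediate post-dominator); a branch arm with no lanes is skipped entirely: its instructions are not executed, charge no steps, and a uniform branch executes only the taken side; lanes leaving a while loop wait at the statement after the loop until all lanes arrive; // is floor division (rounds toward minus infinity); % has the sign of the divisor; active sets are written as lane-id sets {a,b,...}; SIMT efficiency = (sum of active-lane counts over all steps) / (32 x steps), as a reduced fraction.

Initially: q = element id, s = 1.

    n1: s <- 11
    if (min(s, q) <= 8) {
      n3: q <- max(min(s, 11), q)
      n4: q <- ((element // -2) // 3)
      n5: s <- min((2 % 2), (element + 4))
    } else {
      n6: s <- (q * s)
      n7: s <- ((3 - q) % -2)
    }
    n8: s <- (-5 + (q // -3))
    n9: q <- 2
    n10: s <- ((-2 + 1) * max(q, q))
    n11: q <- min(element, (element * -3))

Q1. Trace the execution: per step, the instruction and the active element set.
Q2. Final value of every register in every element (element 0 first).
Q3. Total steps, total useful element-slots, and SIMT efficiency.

step 0: s <- 11                      {0,1,2,3,4,5,6,7,8,9,10,11,12,13,14,15,16,17,18,19,20,21,22,23,24,25,26,27,28,29,30,31}
step 1: eval (min(s, q) <= 8)        {0,1,2,3,4,5,6,7,8,9,10,11,12,13,14,15,16,17,18,19,20,21,22,23,24,25,26,27,28,29,30,31}
step 2: q <- max(min(s, 11), q)      {0,1,2,3,4,5,6,7,8}
step 3: q <- ((element // -2) // 3)  {0,1,2,3,4,5,6,7,8}
step 4: s <- min((2 % 2), (element + 4)) {0,1,2,3,4,5,6,7,8}
step 5: s <- (q * s)                 {9,10,11,12,13,14,15,16,17,18,19,20,21,22,23,24,25,26,27,28,29,30,31}
step 6: s <- ((3 - q) % -2)          {9,10,11,12,13,14,15,16,17,18,19,20,21,22,23,24,25,26,27,28,29,30,31}
step 7: s <- (-5 + (q // -3))        {0,1,2,3,4,5,6,7,8,9,10,11,12,13,14,15,16,17,18,19,20,21,22,23,24,25,26,27,28,29,30,31}
step 8: q <- 2                       {0,1,2,3,4,5,6,7,8,9,10,11,12,13,14,15,16,17,18,19,20,21,22,23,24,25,26,27,28,29,30,31}
step 9: s <- ((-2 + 1) * max(q, q))  {0,1,2,3,4,5,6,7,8,9,10,11,12,13,14,15,16,17,18,19,20,21,22,23,24,25,26,27,28,29,30,31}
step 10: q <- min(element, (element * -3)) {0,1,2,3,4,5,6,7,8,9,10,11,12,13,14,15,16,17,18,19,20,21,22,23,24,25,26,27,28,29,30,31}

Answer: 11 steps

q: 0,-3,-6,-9,-12,-15,-18,-21,-24,-27,-30,-33,-36,-39,-42,-45,-48,-51,-54,-57,-60,-63,-66,-69,-72,-75,-78,-81,-84,-87,-90,-93
s: -2,-2,-2,-2,-2,-2,-2,-2,-2,-2,-2,-2,-2,-2,-2,-2,-2,-2,-2,-2,-2,-2,-2,-2,-2,-2,-2,-2,-2,-2,-2,-2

steps = 11; useful = 265; efficiency = 265/352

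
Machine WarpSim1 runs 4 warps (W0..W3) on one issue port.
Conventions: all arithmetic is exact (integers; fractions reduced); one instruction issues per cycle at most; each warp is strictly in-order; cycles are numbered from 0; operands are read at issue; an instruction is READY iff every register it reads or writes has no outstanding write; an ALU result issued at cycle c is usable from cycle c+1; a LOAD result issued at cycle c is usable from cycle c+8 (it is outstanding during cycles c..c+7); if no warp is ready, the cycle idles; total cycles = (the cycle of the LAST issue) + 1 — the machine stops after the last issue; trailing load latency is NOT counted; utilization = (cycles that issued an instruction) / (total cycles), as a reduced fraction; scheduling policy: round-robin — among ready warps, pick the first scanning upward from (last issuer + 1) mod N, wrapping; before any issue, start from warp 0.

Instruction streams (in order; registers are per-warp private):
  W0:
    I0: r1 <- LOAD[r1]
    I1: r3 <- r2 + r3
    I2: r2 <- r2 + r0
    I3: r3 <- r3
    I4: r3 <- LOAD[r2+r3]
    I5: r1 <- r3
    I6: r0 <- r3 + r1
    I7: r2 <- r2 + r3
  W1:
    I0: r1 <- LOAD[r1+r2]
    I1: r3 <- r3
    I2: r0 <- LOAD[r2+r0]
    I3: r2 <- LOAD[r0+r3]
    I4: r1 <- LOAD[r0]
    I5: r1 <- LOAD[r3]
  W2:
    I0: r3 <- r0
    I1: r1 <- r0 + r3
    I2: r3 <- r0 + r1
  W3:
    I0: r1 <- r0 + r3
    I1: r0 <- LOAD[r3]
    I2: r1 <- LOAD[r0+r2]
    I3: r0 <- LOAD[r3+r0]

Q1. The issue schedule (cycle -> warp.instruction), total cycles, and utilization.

cycle 0: W0.I0
cycle 1: W1.I0
cycle 2: W2.I0
cycle 3: W3.I0
cycle 4: W0.I1
cycle 5: W1.I1
cycle 6: W2.I1
cycle 7: W3.I1
cycle 8: W0.I2
cycle 9: W1.I2
cycle 10: W2.I2
cycle 11: W0.I3
cycle 12: W0.I4
cycle 13: idle
cycle 14: idle
cycle 15: W3.I2
cycle 16: W3.I3
cycle 17: W1.I3
cycle 18: W1.I4
cycle 19: idle
cycle 20: W0.I5
cycle 21: W0.I6
cycle 22: W0.I7
cycle 23: idle
cycle 24: idle
cycle 25: idle
cycle 26: W1.I5

Answer: 27 cycles, utilization 7/9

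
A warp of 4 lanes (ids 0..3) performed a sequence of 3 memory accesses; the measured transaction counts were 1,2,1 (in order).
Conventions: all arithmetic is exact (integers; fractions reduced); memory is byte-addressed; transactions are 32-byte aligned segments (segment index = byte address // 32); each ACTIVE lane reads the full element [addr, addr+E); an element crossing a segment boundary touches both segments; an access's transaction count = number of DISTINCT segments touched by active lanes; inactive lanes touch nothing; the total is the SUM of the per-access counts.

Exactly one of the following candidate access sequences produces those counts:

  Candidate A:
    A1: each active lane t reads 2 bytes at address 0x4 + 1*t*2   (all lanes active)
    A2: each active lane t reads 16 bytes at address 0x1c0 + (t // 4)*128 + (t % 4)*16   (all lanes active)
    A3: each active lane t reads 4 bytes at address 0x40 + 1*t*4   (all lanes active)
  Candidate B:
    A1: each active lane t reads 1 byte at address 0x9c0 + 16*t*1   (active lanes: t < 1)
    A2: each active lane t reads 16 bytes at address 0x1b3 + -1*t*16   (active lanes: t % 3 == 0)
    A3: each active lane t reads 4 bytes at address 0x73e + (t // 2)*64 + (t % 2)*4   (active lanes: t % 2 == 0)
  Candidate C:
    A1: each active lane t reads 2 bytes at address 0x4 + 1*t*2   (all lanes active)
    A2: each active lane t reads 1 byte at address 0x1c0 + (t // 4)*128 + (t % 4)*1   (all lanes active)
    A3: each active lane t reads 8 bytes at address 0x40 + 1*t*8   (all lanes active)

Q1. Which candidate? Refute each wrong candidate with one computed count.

B: A2 gives 3 transactions, not 2
C: A2 gives 1 transaction, not 2
A: all counts match (1,2,1)

Answer: A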